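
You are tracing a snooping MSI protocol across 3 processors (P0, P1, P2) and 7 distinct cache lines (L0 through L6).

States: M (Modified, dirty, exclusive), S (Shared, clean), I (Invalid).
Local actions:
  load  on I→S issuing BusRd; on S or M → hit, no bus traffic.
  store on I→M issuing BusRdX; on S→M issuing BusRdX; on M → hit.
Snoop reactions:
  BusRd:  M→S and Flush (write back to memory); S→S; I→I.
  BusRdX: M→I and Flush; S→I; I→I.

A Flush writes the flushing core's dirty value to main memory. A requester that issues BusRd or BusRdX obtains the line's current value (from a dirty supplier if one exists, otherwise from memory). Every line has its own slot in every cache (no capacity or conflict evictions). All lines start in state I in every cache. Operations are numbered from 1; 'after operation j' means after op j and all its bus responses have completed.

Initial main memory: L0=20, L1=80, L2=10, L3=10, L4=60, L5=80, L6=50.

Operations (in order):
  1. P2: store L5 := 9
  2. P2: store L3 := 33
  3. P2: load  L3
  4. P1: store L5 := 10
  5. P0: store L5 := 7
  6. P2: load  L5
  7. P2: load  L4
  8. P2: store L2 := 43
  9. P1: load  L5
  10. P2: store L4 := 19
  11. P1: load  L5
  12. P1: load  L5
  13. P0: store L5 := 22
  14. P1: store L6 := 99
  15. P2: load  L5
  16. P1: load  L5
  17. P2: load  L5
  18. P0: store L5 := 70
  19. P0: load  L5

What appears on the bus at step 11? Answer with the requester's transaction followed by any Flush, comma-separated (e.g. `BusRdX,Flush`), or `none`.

bus = none

1. P2: store L5 := 9  bus=[BusRdX]  L5: P0=I P1=I P2=M  mem[L5]=80
2. P2: store L3 := 33  bus=[BusRdX]  L3: P0=I P1=I P2=M  mem[L3]=10
3. P2: load  L3  bus=[-]  L3: P0=I P1=I P2=M  mem[L3]=10
4. P1: store L5 := 10  bus=[BusRdX,Flush]  L5: P0=I P1=M P2=I  mem[L5]=9
5. P0: store L5 := 7  bus=[BusRdX,Flush]  L5: P0=M P1=I P2=I  mem[L5]=10
6. P2: load  L5  bus=[BusRd,Flush]  L5: P0=S P1=I P2=S  mem[L5]=7
7. P2: load  L4  bus=[BusRd]  L4: P0=I P1=I P2=S  mem[L4]=60
8. P2: store L2 := 43  bus=[BusRdX]  L2: P0=I P1=I P2=M  mem[L2]=10
9. P1: load  L5  bus=[BusRd]  L5: P0=S P1=S P2=S  mem[L5]=7
10. P2: store L4 := 19  bus=[BusRdX]  L4: P0=I P1=I P2=M  mem[L4]=60
11. P1: load  L5  bus=[-]  L5: P0=S P1=S P2=S  mem[L5]=7
12. P1: load  L5  bus=[-]  L5: P0=S P1=S P2=S  mem[L5]=7
13. P0: store L5 := 22  bus=[BusRdX]  L5: P0=M P1=I P2=I  mem[L5]=7
14. P1: store L6 := 99  bus=[BusRdX]  L6: P0=I P1=M P2=I  mem[L6]=50
15. P2: load  L5  bus=[BusRd,Flush]  L5: P0=S P1=I P2=S  mem[L5]=22
16. P1: load  L5  bus=[BusRd]  L5: P0=S P1=S P2=S  mem[L5]=22
17. P2: load  L5  bus=[-]  L5: P0=S P1=S P2=S  mem[L5]=22
18. P0: store L5 := 70  bus=[BusRdX]  L5: P0=M P1=I P2=I  mem[L5]=22
19. P0: load  L5  bus=[-]  L5: P0=M P1=I P2=I  mem[L5]=22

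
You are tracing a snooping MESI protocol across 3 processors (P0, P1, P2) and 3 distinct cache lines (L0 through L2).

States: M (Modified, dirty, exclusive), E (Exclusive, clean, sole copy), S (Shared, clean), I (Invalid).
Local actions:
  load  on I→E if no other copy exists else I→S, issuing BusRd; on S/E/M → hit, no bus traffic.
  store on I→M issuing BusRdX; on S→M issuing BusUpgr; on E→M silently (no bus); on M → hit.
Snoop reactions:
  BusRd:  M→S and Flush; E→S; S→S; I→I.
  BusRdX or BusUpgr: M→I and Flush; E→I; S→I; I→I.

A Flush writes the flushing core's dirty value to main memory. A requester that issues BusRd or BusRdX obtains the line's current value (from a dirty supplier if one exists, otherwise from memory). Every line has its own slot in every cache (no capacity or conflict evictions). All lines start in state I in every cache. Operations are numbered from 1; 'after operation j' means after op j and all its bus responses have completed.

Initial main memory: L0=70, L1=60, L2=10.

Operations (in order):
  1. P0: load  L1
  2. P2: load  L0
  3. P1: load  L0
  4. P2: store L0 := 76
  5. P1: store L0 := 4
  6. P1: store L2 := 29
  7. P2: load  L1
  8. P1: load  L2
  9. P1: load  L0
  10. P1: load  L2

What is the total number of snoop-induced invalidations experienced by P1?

invalidations = 1

step 1: P0: load  L1  ⟶  EII  (L1)  txn=BusRd  M[L1]=60
step 2: P2: load  L0  ⟶  IIE  (L0)  txn=BusRd  M[L0]=70
step 3: P1: load  L0  ⟶  ISS  (L0)  txn=BusRd  M[L0]=70
step 4: P2: store L0 := 76  ⟶  IIM  (L0)  txn=BusUpgr  M[L0]=70
step 5: P1: store L0 := 4  ⟶  IMI  (L0)  txn=BusRdX+Flush  M[L0]=76
step 6: P1: store L2 := 29  ⟶  IMI  (L2)  txn=BusRdX  M[L2]=10
step 7: P2: load  L1  ⟶  SIS  (L1)  txn=BusRd  M[L1]=60
step 8: P1: load  L2  ⟶  IMI  (L2)  txn=∅  M[L2]=10
step 9: P1: load  L0  ⟶  IMI  (L0)  txn=∅  M[L0]=76
step 10: P1: load  L2  ⟶  IMI  (L2)  txn=∅  M[L2]=10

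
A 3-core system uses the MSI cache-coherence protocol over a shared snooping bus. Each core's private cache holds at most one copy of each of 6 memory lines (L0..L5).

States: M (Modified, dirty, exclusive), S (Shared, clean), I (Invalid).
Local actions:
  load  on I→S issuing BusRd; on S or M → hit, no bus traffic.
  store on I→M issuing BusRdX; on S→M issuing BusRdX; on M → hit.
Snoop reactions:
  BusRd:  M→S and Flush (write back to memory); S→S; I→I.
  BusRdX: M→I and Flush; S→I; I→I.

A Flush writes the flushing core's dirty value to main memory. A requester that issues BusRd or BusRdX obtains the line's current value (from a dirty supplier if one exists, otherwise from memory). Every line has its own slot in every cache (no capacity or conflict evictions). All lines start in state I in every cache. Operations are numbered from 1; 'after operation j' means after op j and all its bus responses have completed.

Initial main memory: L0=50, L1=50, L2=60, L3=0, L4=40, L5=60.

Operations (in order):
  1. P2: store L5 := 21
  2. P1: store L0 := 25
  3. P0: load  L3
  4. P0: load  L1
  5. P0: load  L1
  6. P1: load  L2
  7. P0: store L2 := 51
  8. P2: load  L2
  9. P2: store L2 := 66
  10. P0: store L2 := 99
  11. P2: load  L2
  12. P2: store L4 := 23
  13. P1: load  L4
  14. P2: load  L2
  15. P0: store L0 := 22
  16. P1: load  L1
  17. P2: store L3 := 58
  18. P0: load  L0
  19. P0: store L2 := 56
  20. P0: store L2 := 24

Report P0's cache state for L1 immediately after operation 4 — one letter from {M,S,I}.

[1] P2: store L5 := 21 | P0:I, P1:I, P2:M(21) | bus: BusRdX
[2] P1: store L0 := 25 | P0:I, P1:M(25), P2:I | bus: BusRdX
[3] P0: load  L3 | P0:S(0), P1:I, P2:I | bus: BusRd
[4] P0: load  L1 | P0:S(50), P1:I, P2:I | bus: BusRd
[5] P0: load  L1 | P0:S(50), P1:I, P2:I | bus: none
[6] P1: load  L2 | P0:I, P1:S(60), P2:I | bus: BusRd
[7] P0: store L2 := 51 | P0:M(51), P1:I, P2:I | bus: BusRdX
[8] P2: load  L2 | P0:S(51), P1:I, P2:S(51) | bus: BusRd,Flush
[9] P2: store L2 := 66 | P0:I, P1:I, P2:M(66) | bus: BusRdX
[10] P0: store L2 := 99 | P0:M(99), P1:I, P2:I | bus: BusRdX,Flush
[11] P2: load  L2 | P0:S(99), P1:I, P2:S(99) | bus: BusRd,Flush
[12] P2: store L4 := 23 | P0:I, P1:I, P2:M(23) | bus: BusRdX
[13] P1: load  L4 | P0:I, P1:S(23), P2:S(23) | bus: BusRd,Flush
[14] P2: load  L2 | P0:S(99), P1:I, P2:S(99) | bus: none
[15] P0: store L0 := 22 | P0:M(22), P1:I, P2:I | bus: BusRdX,Flush
[16] P1: load  L1 | P0:S(50), P1:S(50), P2:I | bus: BusRd
[17] P2: store L3 := 58 | P0:I, P1:I, P2:M(58) | bus: BusRdX
[18] P0: load  L0 | P0:M(22), P1:I, P2:I | bus: none
[19] P0: store L2 := 56 | P0:M(56), P1:I, P2:I | bus: BusRdX
[20] P0: store L2 := 24 | P0:M(24), P1:I, P2:I | bus: none

state = S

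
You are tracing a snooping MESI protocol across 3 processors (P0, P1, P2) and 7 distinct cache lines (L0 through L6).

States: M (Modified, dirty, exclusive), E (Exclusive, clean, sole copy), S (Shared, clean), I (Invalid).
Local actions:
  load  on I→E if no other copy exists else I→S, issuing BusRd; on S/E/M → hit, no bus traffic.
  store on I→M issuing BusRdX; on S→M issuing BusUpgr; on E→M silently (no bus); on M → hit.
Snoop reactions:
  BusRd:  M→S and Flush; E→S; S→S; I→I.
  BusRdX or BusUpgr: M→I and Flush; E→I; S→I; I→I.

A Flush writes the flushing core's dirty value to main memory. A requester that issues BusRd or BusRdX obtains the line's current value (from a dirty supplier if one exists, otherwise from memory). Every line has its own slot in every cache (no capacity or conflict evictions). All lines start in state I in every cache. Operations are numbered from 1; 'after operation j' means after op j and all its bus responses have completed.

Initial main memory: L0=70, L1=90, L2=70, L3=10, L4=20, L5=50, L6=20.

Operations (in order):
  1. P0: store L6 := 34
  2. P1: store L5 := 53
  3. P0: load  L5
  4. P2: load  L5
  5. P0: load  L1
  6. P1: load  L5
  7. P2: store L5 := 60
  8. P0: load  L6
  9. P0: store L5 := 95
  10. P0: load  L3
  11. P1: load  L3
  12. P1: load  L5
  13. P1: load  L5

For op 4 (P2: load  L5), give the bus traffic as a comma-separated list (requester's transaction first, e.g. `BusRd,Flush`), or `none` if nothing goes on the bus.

  op1 P0: store L6 := 34 → M/I/I on L6; bus BusRdX; mem=20
  op2 P1: store L5 := 53 → I/M/I on L5; bus BusRdX; mem=50
  op3 P0: load  L5 → S/S/I on L5; bus BusRd Flush; mem=53
  op4 P2: load  L5 → S/S/S on L5; bus BusRd; mem=53
  op5 P0: load  L1 → E/I/I on L1; bus BusRd; mem=90
  op6 P1: load  L5 → S/S/S on L5; bus (none); mem=53
  op7 P2: store L5 := 60 → I/I/M on L5; bus BusUpgr; mem=53
  op8 P0: load  L6 → M/I/I on L6; bus (none); mem=20
  op9 P0: store L5 := 95 → M/I/I on L5; bus BusRdX Flush; mem=60
  op10 P0: load  L3 → E/I/I on L3; bus BusRd; mem=10
  op11 P1: load  L3 → S/S/I on L3; bus BusRd; mem=10
  op12 P1: load  L5 → S/S/I on L5; bus BusRd Flush; mem=95
  op13 P1: load  L5 → S/S/I on L5; bus (none); mem=95

bus = BusRd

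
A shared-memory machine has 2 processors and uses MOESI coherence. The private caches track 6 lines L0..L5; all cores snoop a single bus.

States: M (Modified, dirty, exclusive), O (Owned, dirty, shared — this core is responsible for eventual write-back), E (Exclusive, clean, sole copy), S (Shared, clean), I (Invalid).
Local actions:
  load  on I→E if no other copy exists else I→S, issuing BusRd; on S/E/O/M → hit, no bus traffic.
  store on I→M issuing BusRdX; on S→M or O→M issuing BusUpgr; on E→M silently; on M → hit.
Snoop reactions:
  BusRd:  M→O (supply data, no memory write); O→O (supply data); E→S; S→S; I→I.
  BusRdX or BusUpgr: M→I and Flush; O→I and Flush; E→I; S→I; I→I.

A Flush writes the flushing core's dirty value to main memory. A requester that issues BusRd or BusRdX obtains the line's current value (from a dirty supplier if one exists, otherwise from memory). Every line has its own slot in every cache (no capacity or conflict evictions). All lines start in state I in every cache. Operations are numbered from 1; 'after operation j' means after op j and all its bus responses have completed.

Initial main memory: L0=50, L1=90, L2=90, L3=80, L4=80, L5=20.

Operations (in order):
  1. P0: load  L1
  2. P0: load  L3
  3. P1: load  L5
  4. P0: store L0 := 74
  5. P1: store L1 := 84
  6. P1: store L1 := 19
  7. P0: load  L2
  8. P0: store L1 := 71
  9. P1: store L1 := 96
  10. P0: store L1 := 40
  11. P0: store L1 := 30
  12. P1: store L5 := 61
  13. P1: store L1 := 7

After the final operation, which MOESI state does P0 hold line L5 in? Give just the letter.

1. P0: load  L1  bus=[BusRd]  L1: P0=E P1=I  mem[L1]=90
2. P0: load  L3  bus=[BusRd]  L3: P0=E P1=I  mem[L3]=80
3. P1: load  L5  bus=[BusRd]  L5: P0=I P1=E  mem[L5]=20
4. P0: store L0 := 74  bus=[BusRdX]  L0: P0=M P1=I  mem[L0]=50
5. P1: store L1 := 84  bus=[BusRdX]  L1: P0=I P1=M  mem[L1]=90
6. P1: store L1 := 19  bus=[-]  L1: P0=I P1=M  mem[L1]=90
7. P0: load  L2  bus=[BusRd]  L2: P0=E P1=I  mem[L2]=90
8. P0: store L1 := 71  bus=[BusRdX,Flush]  L1: P0=M P1=I  mem[L1]=19
9. P1: store L1 := 96  bus=[BusRdX,Flush]  L1: P0=I P1=M  mem[L1]=71
10. P0: store L1 := 40  bus=[BusRdX,Flush]  L1: P0=M P1=I  mem[L1]=96
11. P0: store L1 := 30  bus=[-]  L1: P0=M P1=I  mem[L1]=96
12. P1: store L5 := 61  bus=[-]  L5: P0=I P1=M  mem[L5]=20
13. P1: store L1 := 7  bus=[BusRdX,Flush]  L1: P0=I P1=M  mem[L1]=30

state = I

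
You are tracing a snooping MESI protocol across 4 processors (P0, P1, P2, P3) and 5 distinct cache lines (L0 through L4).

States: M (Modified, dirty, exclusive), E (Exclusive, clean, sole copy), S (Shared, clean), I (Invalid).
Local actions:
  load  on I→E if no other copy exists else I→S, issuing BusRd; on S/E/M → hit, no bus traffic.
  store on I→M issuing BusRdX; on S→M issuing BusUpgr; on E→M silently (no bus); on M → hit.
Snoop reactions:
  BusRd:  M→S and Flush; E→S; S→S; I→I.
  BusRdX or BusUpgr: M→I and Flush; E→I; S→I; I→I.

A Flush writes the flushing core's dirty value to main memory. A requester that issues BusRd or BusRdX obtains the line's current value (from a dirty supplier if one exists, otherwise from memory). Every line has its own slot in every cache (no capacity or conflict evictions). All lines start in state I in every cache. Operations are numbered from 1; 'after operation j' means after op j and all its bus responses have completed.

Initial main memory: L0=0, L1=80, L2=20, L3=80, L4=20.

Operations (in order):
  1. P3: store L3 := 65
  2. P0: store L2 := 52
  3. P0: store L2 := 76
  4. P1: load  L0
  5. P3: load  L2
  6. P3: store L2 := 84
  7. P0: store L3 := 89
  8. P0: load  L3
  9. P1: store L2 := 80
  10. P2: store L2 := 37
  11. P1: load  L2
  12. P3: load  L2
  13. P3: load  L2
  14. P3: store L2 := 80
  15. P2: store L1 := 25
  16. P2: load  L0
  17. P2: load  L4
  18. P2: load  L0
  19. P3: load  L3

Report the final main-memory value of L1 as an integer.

memory[L1] = 80

1. P3: store L3 := 65  bus=[BusRdX]  L3: P0=I P1=I P2=I P3=M  mem[L3]=80
2. P0: store L2 := 52  bus=[BusRdX]  L2: P0=M P1=I P2=I P3=I  mem[L2]=20
3. P0: store L2 := 76  bus=[-]  L2: P0=M P1=I P2=I P3=I  mem[L2]=20
4. P1: load  L0  bus=[BusRd]  L0: P0=I P1=E P2=I P3=I  mem[L0]=0
5. P3: load  L2  bus=[BusRd,Flush]  L2: P0=S P1=I P2=I P3=S  mem[L2]=76
6. P3: store L2 := 84  bus=[BusUpgr]  L2: P0=I P1=I P2=I P3=M  mem[L2]=76
7. P0: store L3 := 89  bus=[BusRdX,Flush]  L3: P0=M P1=I P2=I P3=I  mem[L3]=65
8. P0: load  L3  bus=[-]  L3: P0=M P1=I P2=I P3=I  mem[L3]=65
9. P1: store L2 := 80  bus=[BusRdX,Flush]  L2: P0=I P1=M P2=I P3=I  mem[L2]=84
10. P2: store L2 := 37  bus=[BusRdX,Flush]  L2: P0=I P1=I P2=M P3=I  mem[L2]=80
11. P1: load  L2  bus=[BusRd,Flush]  L2: P0=I P1=S P2=S P3=I  mem[L2]=37
12. P3: load  L2  bus=[BusRd]  L2: P0=I P1=S P2=S P3=S  mem[L2]=37
13. P3: load  L2  bus=[-]  L2: P0=I P1=S P2=S P3=S  mem[L2]=37
14. P3: store L2 := 80  bus=[BusUpgr]  L2: P0=I P1=I P2=I P3=M  mem[L2]=37
15. P2: store L1 := 25  bus=[BusRdX]  L1: P0=I P1=I P2=M P3=I  mem[L1]=80
16. P2: load  L0  bus=[BusRd]  L0: P0=I P1=S P2=S P3=I  mem[L0]=0
17. P2: load  L4  bus=[BusRd]  L4: P0=I P1=I P2=E P3=I  mem[L4]=20
18. P2: load  L0  bus=[-]  L0: P0=I P1=S P2=S P3=I  mem[L0]=0
19. P3: load  L3  bus=[BusRd,Flush]  L3: P0=S P1=I P2=I P3=S  mem[L3]=89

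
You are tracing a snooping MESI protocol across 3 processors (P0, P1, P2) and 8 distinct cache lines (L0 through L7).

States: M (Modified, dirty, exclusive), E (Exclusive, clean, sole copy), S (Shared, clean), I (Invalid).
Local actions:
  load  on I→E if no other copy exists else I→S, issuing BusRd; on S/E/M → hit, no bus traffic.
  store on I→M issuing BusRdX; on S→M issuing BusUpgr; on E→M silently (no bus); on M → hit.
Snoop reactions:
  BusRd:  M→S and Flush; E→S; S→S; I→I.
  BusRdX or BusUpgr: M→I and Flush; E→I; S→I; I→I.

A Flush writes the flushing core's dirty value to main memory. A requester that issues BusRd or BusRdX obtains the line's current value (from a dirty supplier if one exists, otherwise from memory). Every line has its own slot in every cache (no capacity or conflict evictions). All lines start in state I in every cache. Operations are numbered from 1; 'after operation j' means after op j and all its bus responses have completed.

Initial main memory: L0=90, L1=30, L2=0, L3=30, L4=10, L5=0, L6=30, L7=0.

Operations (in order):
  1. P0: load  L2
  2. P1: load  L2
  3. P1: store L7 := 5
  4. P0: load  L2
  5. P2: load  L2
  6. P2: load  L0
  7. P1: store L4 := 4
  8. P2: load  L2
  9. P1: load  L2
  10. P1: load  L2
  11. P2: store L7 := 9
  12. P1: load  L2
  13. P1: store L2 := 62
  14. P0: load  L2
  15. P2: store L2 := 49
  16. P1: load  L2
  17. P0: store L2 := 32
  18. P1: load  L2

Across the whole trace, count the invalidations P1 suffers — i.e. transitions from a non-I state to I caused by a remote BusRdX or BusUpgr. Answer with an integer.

invalidations = 3

[1] P0: load  L2 | P0:E(0), P1:I, P2:I | bus: BusRd
[2] P1: load  L2 | P0:S(0), P1:S(0), P2:I | bus: BusRd
[3] P1: store L7 := 5 | P0:I, P1:M(5), P2:I | bus: BusRdX
[4] P0: load  L2 | P0:S(0), P1:S(0), P2:I | bus: none
[5] P2: load  L2 | P0:S(0), P1:S(0), P2:S(0) | bus: BusRd
[6] P2: load  L0 | P0:I, P1:I, P2:E(90) | bus: BusRd
[7] P1: store L4 := 4 | P0:I, P1:M(4), P2:I | bus: BusRdX
[8] P2: load  L2 | P0:S(0), P1:S(0), P2:S(0) | bus: none
[9] P1: load  L2 | P0:S(0), P1:S(0), P2:S(0) | bus: none
[10] P1: load  L2 | P0:S(0), P1:S(0), P2:S(0) | bus: none
[11] P2: store L7 := 9 | P0:I, P1:I, P2:M(9) | bus: BusRdX,Flush
[12] P1: load  L2 | P0:S(0), P1:S(0), P2:S(0) | bus: none
[13] P1: store L2 := 62 | P0:I, P1:M(62), P2:I | bus: BusUpgr
[14] P0: load  L2 | P0:S(62), P1:S(62), P2:I | bus: BusRd,Flush
[15] P2: store L2 := 49 | P0:I, P1:I, P2:M(49) | bus: BusRdX
[16] P1: load  L2 | P0:I, P1:S(49), P2:S(49) | bus: BusRd,Flush
[17] P0: store L2 := 32 | P0:M(32), P1:I, P2:I | bus: BusRdX
[18] P1: load  L2 | P0:S(32), P1:S(32), P2:I | bus: BusRd,Flush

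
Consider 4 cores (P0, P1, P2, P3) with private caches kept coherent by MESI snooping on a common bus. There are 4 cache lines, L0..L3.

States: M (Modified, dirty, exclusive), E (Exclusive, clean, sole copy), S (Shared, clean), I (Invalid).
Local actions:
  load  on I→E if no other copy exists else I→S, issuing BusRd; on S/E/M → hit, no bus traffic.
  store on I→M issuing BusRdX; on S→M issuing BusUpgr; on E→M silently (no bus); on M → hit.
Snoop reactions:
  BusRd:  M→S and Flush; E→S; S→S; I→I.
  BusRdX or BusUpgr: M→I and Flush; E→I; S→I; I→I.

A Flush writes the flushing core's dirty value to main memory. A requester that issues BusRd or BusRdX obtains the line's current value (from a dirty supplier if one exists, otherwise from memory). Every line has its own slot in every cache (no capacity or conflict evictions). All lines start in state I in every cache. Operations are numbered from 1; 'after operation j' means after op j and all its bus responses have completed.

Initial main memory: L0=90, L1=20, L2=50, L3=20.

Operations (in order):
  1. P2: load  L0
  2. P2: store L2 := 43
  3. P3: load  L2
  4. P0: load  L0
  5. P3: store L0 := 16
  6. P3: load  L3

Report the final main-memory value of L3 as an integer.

[1] P2: load  L0 | P0:I, P1:I, P2:E(90), P3:I | bus: BusRd
[2] P2: store L2 := 43 | P0:I, P1:I, P2:M(43), P3:I | bus: BusRdX
[3] P3: load  L2 | P0:I, P1:I, P2:S(43), P3:S(43) | bus: BusRd,Flush
[4] P0: load  L0 | P0:S(90), P1:I, P2:S(90), P3:I | bus: BusRd
[5] P3: store L0 := 16 | P0:I, P1:I, P2:I, P3:M(16) | bus: BusRdX
[6] P3: load  L3 | P0:I, P1:I, P2:I, P3:E(20) | bus: BusRd

memory[L3] = 20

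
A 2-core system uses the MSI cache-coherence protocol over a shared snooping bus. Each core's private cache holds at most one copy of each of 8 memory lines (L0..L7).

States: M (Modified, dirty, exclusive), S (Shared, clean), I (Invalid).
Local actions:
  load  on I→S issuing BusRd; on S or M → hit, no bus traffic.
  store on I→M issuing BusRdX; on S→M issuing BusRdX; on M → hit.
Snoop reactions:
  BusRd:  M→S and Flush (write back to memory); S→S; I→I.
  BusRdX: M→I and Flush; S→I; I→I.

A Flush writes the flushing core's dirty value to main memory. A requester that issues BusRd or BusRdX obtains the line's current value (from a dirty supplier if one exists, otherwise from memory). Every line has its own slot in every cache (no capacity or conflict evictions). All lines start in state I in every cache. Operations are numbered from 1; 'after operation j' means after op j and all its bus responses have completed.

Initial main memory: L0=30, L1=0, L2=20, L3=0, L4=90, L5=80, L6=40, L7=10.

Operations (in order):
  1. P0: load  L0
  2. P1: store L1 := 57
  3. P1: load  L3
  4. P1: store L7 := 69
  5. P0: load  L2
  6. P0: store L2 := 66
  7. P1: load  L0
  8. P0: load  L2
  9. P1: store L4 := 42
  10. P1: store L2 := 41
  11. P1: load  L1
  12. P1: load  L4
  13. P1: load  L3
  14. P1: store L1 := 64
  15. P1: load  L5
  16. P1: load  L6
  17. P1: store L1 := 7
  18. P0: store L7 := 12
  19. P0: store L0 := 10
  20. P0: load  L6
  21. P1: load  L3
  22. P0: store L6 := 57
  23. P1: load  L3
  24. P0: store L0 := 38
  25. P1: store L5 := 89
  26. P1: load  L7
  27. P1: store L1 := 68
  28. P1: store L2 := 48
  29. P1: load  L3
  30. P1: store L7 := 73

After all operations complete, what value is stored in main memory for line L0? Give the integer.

memory[L0] = 30

step 1: P0: load  L0  ⟶  SI  (L0)  txn=BusRd  M[L0]=30
step 2: P1: store L1 := 57  ⟶  IM  (L1)  txn=BusRdX  M[L1]=0
step 3: P1: load  L3  ⟶  IS  (L3)  txn=BusRd  M[L3]=0
step 4: P1: store L7 := 69  ⟶  IM  (L7)  txn=BusRdX  M[L7]=10
step 5: P0: load  L2  ⟶  SI  (L2)  txn=BusRd  M[L2]=20
step 6: P0: store L2 := 66  ⟶  MI  (L2)  txn=BusRdX  M[L2]=20
step 7: P1: load  L0  ⟶  SS  (L0)  txn=BusRd  M[L0]=30
step 8: P0: load  L2  ⟶  MI  (L2)  txn=∅  M[L2]=20
step 9: P1: store L4 := 42  ⟶  IM  (L4)  txn=BusRdX  M[L4]=90
step 10: P1: store L2 := 41  ⟶  IM  (L2)  txn=BusRdX+Flush  M[L2]=66
step 11: P1: load  L1  ⟶  IM  (L1)  txn=∅  M[L1]=0
step 12: P1: load  L4  ⟶  IM  (L4)  txn=∅  M[L4]=90
step 13: P1: load  L3  ⟶  IS  (L3)  txn=∅  M[L3]=0
step 14: P1: store L1 := 64  ⟶  IM  (L1)  txn=∅  M[L1]=0
step 15: P1: load  L5  ⟶  IS  (L5)  txn=BusRd  M[L5]=80
step 16: P1: load  L6  ⟶  IS  (L6)  txn=BusRd  M[L6]=40
step 17: P1: store L1 := 7  ⟶  IM  (L1)  txn=∅  M[L1]=0
step 18: P0: store L7 := 12  ⟶  MI  (L7)  txn=BusRdX+Flush  M[L7]=69
step 19: P0: store L0 := 10  ⟶  MI  (L0)  txn=BusRdX  M[L0]=30
step 20: P0: load  L6  ⟶  SS  (L6)  txn=BusRd  M[L6]=40
step 21: P1: load  L3  ⟶  IS  (L3)  txn=∅  M[L3]=0
step 22: P0: store L6 := 57  ⟶  MI  (L6)  txn=BusRdX  M[L6]=40
step 23: P1: load  L3  ⟶  IS  (L3)  txn=∅  M[L3]=0
step 24: P0: store L0 := 38  ⟶  MI  (L0)  txn=∅  M[L0]=30
step 25: P1: store L5 := 89  ⟶  IM  (L5)  txn=BusRdX  M[L5]=80
step 26: P1: load  L7  ⟶  SS  (L7)  txn=BusRd+Flush  M[L7]=12
step 27: P1: store L1 := 68  ⟶  IM  (L1)  txn=∅  M[L1]=0
step 28: P1: store L2 := 48  ⟶  IM  (L2)  txn=∅  M[L2]=66
step 29: P1: load  L3  ⟶  IS  (L3)  txn=∅  M[L3]=0
step 30: P1: store L7 := 73  ⟶  IM  (L7)  txn=BusRdX  M[L7]=12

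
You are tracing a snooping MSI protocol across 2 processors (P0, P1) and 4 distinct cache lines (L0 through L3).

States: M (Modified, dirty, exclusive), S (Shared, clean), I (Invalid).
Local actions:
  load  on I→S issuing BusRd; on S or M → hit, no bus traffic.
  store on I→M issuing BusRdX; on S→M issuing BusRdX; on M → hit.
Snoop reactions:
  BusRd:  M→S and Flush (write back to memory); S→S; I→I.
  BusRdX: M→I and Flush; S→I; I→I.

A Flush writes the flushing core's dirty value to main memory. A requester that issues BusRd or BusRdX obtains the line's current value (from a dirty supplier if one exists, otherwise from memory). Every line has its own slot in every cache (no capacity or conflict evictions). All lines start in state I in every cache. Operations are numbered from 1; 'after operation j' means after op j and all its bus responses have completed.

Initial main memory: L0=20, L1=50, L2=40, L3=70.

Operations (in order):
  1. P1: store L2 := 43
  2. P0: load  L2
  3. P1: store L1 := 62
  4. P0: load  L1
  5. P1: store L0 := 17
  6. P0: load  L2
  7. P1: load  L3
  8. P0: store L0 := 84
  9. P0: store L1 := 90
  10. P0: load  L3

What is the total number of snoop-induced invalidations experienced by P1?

invalidations = 2

step 1: P1: store L2 := 43  ⟶  IM  (L2)  txn=BusRdX  M[L2]=40
step 2: P0: load  L2  ⟶  SS  (L2)  txn=BusRd+Flush  M[L2]=43
step 3: P1: store L1 := 62  ⟶  IM  (L1)  txn=BusRdX  M[L1]=50
step 4: P0: load  L1  ⟶  SS  (L1)  txn=BusRd+Flush  M[L1]=62
step 5: P1: store L0 := 17  ⟶  IM  (L0)  txn=BusRdX  M[L0]=20
step 6: P0: load  L2  ⟶  SS  (L2)  txn=∅  M[L2]=43
step 7: P1: load  L3  ⟶  IS  (L3)  txn=BusRd  M[L3]=70
step 8: P0: store L0 := 84  ⟶  MI  (L0)  txn=BusRdX+Flush  M[L0]=17
step 9: P0: store L1 := 90  ⟶  MI  (L1)  txn=BusRdX  M[L1]=62
step 10: P0: load  L3  ⟶  SS  (L3)  txn=BusRd  M[L3]=70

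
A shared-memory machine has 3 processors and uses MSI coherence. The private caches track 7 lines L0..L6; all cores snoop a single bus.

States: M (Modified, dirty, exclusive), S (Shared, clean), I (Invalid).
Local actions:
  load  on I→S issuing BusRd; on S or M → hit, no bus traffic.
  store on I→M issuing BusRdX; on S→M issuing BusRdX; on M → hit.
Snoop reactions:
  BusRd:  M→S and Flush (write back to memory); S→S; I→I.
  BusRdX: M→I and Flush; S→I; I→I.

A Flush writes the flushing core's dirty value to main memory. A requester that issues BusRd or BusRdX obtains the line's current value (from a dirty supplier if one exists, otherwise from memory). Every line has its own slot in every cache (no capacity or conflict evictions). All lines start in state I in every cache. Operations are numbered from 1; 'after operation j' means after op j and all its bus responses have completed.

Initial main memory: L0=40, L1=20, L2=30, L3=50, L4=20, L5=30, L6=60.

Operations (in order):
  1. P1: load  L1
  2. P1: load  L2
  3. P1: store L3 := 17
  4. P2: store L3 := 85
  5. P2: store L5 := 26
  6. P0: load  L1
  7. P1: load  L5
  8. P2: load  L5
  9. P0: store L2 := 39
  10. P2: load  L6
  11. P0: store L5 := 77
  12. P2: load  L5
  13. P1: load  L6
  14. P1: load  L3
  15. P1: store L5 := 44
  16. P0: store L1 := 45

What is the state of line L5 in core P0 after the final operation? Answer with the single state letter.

  op1 P1: load  L1 → I/S/I on L1; bus BusRd; mem=20
  op2 P1: load  L2 → I/S/I on L2; bus BusRd; mem=30
  op3 P1: store L3 := 17 → I/M/I on L3; bus BusRdX; mem=50
  op4 P2: store L3 := 85 → I/I/M on L3; bus BusRdX Flush; mem=17
  op5 P2: store L5 := 26 → I/I/M on L5; bus BusRdX; mem=30
  op6 P0: load  L1 → S/S/I on L1; bus BusRd; mem=20
  op7 P1: load  L5 → I/S/S on L5; bus BusRd Flush; mem=26
  op8 P2: load  L5 → I/S/S on L5; bus (none); mem=26
  op9 P0: store L2 := 39 → M/I/I on L2; bus BusRdX; mem=30
  op10 P2: load  L6 → I/I/S on L6; bus BusRd; mem=60
  op11 P0: store L5 := 77 → M/I/I on L5; bus BusRdX; mem=26
  op12 P2: load  L5 → S/I/S on L5; bus BusRd Flush; mem=77
  op13 P1: load  L6 → I/S/S on L6; bus BusRd; mem=60
  op14 P1: load  L3 → I/S/S on L3; bus BusRd Flush; mem=85
  op15 P1: store L5 := 44 → I/M/I on L5; bus BusRdX; mem=77
  op16 P0: store L1 := 45 → M/I/I on L1; bus BusRdX; mem=20

state = I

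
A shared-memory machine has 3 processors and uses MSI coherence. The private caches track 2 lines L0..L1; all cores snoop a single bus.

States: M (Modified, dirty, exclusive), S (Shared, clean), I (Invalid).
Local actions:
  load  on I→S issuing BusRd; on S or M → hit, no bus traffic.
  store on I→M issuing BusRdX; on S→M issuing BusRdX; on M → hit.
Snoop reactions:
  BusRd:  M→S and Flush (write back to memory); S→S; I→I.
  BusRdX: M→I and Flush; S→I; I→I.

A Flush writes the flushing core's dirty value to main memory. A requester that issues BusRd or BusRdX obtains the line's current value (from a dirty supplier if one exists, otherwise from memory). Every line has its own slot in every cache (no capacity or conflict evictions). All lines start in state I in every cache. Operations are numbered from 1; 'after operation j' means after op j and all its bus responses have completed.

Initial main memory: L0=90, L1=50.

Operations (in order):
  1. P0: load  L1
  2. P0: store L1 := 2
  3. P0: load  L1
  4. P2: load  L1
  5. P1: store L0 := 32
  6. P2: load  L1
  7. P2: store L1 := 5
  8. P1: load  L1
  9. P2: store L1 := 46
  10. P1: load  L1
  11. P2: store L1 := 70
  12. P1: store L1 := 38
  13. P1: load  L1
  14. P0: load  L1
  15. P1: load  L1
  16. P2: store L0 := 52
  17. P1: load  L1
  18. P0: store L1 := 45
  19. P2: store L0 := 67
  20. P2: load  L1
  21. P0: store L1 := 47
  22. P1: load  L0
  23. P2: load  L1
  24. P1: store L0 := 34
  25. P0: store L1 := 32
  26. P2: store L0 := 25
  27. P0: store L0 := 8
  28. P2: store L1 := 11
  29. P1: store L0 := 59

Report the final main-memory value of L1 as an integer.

memory[L1] = 32

  op1 P0: load  L1 → S/I/I on L1; bus BusRd; mem=50
  op2 P0: store L1 := 2 → M/I/I on L1; bus BusRdX; mem=50
  op3 P0: load  L1 → M/I/I on L1; bus (none); mem=50
  op4 P2: load  L1 → S/I/S on L1; bus BusRd Flush; mem=2
  op5 P1: store L0 := 32 → I/M/I on L0; bus BusRdX; mem=90
  op6 P2: load  L1 → S/I/S on L1; bus (none); mem=2
  op7 P2: store L1 := 5 → I/I/M on L1; bus BusRdX; mem=2
  op8 P1: load  L1 → I/S/S on L1; bus BusRd Flush; mem=5
  op9 P2: store L1 := 46 → I/I/M on L1; bus BusRdX; mem=5
  op10 P1: load  L1 → I/S/S on L1; bus BusRd Flush; mem=46
  op11 P2: store L1 := 70 → I/I/M on L1; bus BusRdX; mem=46
  op12 P1: store L1 := 38 → I/M/I on L1; bus BusRdX Flush; mem=70
  op13 P1: load  L1 → I/M/I on L1; bus (none); mem=70
  op14 P0: load  L1 → S/S/I on L1; bus BusRd Flush; mem=38
  op15 P1: load  L1 → S/S/I on L1; bus (none); mem=38
  op16 P2: store L0 := 52 → I/I/M on L0; bus BusRdX Flush; mem=32
  op17 P1: load  L1 → S/S/I on L1; bus (none); mem=38
  op18 P0: store L1 := 45 → M/I/I on L1; bus BusRdX; mem=38
  op19 P2: store L0 := 67 → I/I/M on L0; bus (none); mem=32
  op20 P2: load  L1 → S/I/S on L1; bus BusRd Flush; mem=45
  op21 P0: store L1 := 47 → M/I/I on L1; bus BusRdX; mem=45
  op22 P1: load  L0 → I/S/S on L0; bus BusRd Flush; mem=67
  op23 P2: load  L1 → S/I/S on L1; bus BusRd Flush; mem=47
  op24 P1: store L0 := 34 → I/M/I on L0; bus BusRdX; mem=67
  op25 P0: store L1 := 32 → M/I/I on L1; bus BusRdX; mem=47
  op26 P2: store L0 := 25 → I/I/M on L0; bus BusRdX Flush; mem=34
  op27 P0: store L0 := 8 → M/I/I on L0; bus BusRdX Flush; mem=25
  op28 P2: store L1 := 11 → I/I/M on L1; bus BusRdX Flush; mem=32
  op29 P1: store L0 := 59 → I/M/I on L0; bus BusRdX Flush; mem=8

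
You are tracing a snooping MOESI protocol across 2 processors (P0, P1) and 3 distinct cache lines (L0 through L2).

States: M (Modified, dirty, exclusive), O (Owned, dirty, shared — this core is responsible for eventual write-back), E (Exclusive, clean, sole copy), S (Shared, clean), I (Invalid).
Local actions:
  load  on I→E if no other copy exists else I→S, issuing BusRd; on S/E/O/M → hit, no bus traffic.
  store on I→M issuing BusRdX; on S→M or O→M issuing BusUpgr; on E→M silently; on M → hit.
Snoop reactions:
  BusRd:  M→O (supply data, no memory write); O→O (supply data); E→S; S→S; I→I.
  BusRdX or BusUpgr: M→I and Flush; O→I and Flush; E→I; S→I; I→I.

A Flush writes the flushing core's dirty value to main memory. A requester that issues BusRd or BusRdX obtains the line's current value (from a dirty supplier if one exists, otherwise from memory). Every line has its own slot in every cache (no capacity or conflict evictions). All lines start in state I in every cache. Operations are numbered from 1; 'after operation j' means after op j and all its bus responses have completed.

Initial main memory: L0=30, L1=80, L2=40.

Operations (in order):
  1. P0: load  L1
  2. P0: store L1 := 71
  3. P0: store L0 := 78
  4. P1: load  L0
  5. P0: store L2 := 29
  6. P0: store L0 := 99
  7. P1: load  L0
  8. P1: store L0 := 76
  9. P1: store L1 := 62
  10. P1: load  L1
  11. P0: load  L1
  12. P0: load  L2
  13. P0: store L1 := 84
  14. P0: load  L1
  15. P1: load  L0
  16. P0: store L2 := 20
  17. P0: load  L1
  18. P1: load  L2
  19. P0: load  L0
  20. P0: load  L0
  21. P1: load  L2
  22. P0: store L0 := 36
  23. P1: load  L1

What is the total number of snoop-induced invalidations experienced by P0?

invalidations = 2

step 1: P0: load  L1  ⟶  EI  (L1)  txn=BusRd  M[L1]=80
step 2: P0: store L1 := 71  ⟶  MI  (L1)  txn=∅  M[L1]=80
step 3: P0: store L0 := 78  ⟶  MI  (L0)  txn=BusRdX  M[L0]=30
step 4: P1: load  L0  ⟶  OS  (L0)  txn=BusRd  M[L0]=30
step 5: P0: store L2 := 29  ⟶  MI  (L2)  txn=BusRdX  M[L2]=40
step 6: P0: store L0 := 99  ⟶  MI  (L0)  txn=BusUpgr  M[L0]=30
step 7: P1: load  L0  ⟶  OS  (L0)  txn=BusRd  M[L0]=30
step 8: P1: store L0 := 76  ⟶  IM  (L0)  txn=BusUpgr+Flush  M[L0]=99
step 9: P1: store L1 := 62  ⟶  IM  (L1)  txn=BusRdX+Flush  M[L1]=71
step 10: P1: load  L1  ⟶  IM  (L1)  txn=∅  M[L1]=71
step 11: P0: load  L1  ⟶  SO  (L1)  txn=BusRd  M[L1]=71
step 12: P0: load  L2  ⟶  MI  (L2)  txn=∅  M[L2]=40
step 13: P0: store L1 := 84  ⟶  MI  (L1)  txn=BusUpgr+Flush  M[L1]=62
step 14: P0: load  L1  ⟶  MI  (L1)  txn=∅  M[L1]=62
step 15: P1: load  L0  ⟶  IM  (L0)  txn=∅  M[L0]=99
step 16: P0: store L2 := 20  ⟶  MI  (L2)  txn=∅  M[L2]=40
step 17: P0: load  L1  ⟶  MI  (L1)  txn=∅  M[L1]=62
step 18: P1: load  L2  ⟶  OS  (L2)  txn=BusRd  M[L2]=40
step 19: P0: load  L0  ⟶  SO  (L0)  txn=BusRd  M[L0]=99
step 20: P0: load  L0  ⟶  SO  (L0)  txn=∅  M[L0]=99
step 21: P1: load  L2  ⟶  OS  (L2)  txn=∅  M[L2]=40
step 22: P0: store L0 := 36  ⟶  MI  (L0)  txn=BusUpgr+Flush  M[L0]=76
step 23: P1: load  L1  ⟶  OS  (L1)  txn=BusRd  M[L1]=62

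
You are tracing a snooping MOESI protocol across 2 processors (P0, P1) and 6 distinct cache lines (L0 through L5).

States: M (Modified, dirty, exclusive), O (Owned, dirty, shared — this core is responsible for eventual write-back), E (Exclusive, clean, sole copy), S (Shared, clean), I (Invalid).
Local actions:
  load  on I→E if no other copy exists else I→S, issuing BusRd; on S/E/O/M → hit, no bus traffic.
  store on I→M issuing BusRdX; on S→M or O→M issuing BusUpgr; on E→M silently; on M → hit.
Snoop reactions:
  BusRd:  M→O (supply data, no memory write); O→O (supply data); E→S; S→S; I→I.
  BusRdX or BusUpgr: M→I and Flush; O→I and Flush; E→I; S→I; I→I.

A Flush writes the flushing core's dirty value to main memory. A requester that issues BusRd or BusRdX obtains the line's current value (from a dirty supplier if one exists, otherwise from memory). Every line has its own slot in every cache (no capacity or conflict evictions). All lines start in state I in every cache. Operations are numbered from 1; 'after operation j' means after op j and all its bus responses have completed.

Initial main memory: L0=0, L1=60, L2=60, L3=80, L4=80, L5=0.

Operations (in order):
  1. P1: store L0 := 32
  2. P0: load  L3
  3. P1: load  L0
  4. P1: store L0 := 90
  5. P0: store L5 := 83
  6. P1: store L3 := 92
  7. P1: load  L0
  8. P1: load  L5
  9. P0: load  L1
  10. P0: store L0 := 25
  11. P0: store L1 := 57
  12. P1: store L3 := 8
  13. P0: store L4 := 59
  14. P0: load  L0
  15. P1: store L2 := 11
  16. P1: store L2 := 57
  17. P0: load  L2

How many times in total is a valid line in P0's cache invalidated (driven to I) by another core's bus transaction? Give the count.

1. P1: store L0 := 32  bus=[BusRdX]  L0: P0=I P1=M  mem[L0]=0
2. P0: load  L3  bus=[BusRd]  L3: P0=E P1=I  mem[L3]=80
3. P1: load  L0  bus=[-]  L0: P0=I P1=M  mem[L0]=0
4. P1: store L0 := 90  bus=[-]  L0: P0=I P1=M  mem[L0]=0
5. P0: store L5 := 83  bus=[BusRdX]  L5: P0=M P1=I  mem[L5]=0
6. P1: store L3 := 92  bus=[BusRdX]  L3: P0=I P1=M  mem[L3]=80
7. P1: load  L0  bus=[-]  L0: P0=I P1=M  mem[L0]=0
8. P1: load  L5  bus=[BusRd]  L5: P0=O P1=S  mem[L5]=0
9. P0: load  L1  bus=[BusRd]  L1: P0=E P1=I  mem[L1]=60
10. P0: store L0 := 25  bus=[BusRdX,Flush]  L0: P0=M P1=I  mem[L0]=90
11. P0: store L1 := 57  bus=[-]  L1: P0=M P1=I  mem[L1]=60
12. P1: store L3 := 8  bus=[-]  L3: P0=I P1=M  mem[L3]=80
13. P0: store L4 := 59  bus=[BusRdX]  L4: P0=M P1=I  mem[L4]=80
14. P0: load  L0  bus=[-]  L0: P0=M P1=I  mem[L0]=90
15. P1: store L2 := 11  bus=[BusRdX]  L2: P0=I P1=M  mem[L2]=60
16. P1: store L2 := 57  bus=[-]  L2: P0=I P1=M  mem[L2]=60
17. P0: load  L2  bus=[BusRd]  L2: P0=S P1=O  mem[L2]=60

invalidations = 1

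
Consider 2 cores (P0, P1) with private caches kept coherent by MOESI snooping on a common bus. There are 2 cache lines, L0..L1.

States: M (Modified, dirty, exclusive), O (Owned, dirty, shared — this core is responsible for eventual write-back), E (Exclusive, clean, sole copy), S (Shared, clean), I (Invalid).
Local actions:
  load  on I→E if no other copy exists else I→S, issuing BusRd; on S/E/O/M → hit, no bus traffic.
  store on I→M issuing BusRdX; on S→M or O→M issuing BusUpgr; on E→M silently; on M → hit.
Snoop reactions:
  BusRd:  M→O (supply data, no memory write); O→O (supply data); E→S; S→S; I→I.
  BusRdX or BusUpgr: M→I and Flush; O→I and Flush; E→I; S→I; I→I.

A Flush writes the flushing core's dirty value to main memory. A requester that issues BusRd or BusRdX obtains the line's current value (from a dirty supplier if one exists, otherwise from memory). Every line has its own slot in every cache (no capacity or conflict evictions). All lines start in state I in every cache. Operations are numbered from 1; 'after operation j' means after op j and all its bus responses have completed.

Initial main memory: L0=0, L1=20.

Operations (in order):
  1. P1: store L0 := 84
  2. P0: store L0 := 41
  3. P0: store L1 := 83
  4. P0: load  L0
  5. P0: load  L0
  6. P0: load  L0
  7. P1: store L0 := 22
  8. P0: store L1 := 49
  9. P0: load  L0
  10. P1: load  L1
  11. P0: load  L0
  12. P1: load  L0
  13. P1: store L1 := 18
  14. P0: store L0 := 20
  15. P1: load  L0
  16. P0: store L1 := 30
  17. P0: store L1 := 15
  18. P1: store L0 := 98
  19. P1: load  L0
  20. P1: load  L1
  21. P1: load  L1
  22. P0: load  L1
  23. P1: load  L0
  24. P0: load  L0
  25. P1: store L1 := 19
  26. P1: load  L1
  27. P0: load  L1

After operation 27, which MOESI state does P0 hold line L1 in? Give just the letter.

  op1 P1: store L0 := 84 → I/M on L0; bus BusRdX; mem=0
  op2 P0: store L0 := 41 → M/I on L0; bus BusRdX Flush; mem=84
  op3 P0: store L1 := 83 → M/I on L1; bus BusRdX; mem=20
  op4 P0: load  L0 → M/I on L0; bus (none); mem=84
  op5 P0: load  L0 → M/I on L0; bus (none); mem=84
  op6 P0: load  L0 → M/I on L0; bus (none); mem=84
  op7 P1: store L0 := 22 → I/M on L0; bus BusRdX Flush; mem=41
  op8 P0: store L1 := 49 → M/I on L1; bus (none); mem=20
  op9 P0: load  L0 → S/O on L0; bus BusRd; mem=41
  op10 P1: load  L1 → O/S on L1; bus BusRd; mem=20
  op11 P0: load  L0 → S/O on L0; bus (none); mem=41
  op12 P1: load  L0 → S/O on L0; bus (none); mem=41
  op13 P1: store L1 := 18 → I/M on L1; bus BusUpgr Flush; mem=49
  op14 P0: store L0 := 20 → M/I on L0; bus BusUpgr Flush; mem=22
  op15 P1: load  L0 → O/S on L0; bus BusRd; mem=22
  op16 P0: store L1 := 30 → M/I on L1; bus BusRdX Flush; mem=18
  op17 P0: store L1 := 15 → M/I on L1; bus (none); mem=18
  op18 P1: store L0 := 98 → I/M on L0; bus BusUpgr Flush; mem=20
  op19 P1: load  L0 → I/M on L0; bus (none); mem=20
  op20 P1: load  L1 → O/S on L1; bus BusRd; mem=18
  op21 P1: load  L1 → O/S on L1; bus (none); mem=18
  op22 P0: load  L1 → O/S on L1; bus (none); mem=18
  op23 P1: load  L0 → I/M on L0; bus (none); mem=20
  op24 P0: load  L0 → S/O on L0; bus BusRd; mem=20
  op25 P1: store L1 := 19 → I/M on L1; bus BusUpgr Flush; mem=15
  op26 P1: load  L1 → I/M on L1; bus (none); mem=15
  op27 P0: load  L1 → S/O on L1; bus BusRd; mem=15

state = S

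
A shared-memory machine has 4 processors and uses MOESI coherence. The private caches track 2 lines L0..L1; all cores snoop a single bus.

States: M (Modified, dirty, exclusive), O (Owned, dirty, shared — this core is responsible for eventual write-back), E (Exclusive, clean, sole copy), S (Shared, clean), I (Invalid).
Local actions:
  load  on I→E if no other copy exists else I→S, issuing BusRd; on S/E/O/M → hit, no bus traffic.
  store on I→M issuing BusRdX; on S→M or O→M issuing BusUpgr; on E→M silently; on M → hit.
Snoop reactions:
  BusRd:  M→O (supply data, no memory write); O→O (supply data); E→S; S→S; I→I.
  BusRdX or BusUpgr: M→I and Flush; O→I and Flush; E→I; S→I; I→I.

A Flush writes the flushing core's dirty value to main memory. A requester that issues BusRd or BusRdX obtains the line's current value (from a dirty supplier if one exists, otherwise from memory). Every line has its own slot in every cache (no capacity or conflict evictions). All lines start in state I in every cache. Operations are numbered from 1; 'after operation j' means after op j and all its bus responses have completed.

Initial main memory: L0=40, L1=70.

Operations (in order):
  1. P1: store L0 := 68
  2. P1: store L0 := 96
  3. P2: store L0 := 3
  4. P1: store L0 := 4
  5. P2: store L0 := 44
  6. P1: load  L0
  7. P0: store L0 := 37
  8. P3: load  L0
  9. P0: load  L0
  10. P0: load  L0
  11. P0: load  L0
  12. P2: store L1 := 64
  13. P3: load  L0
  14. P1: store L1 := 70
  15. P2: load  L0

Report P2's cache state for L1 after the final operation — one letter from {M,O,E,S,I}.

step 1: P1: store L0 := 68  ⟶  IMII  (L0)  txn=BusRdX  M[L0]=40
step 2: P1: store L0 := 96  ⟶  IMII  (L0)  txn=∅  M[L0]=40
step 3: P2: store L0 := 3  ⟶  IIMI  (L0)  txn=BusRdX+Flush  M[L0]=96
step 4: P1: store L0 := 4  ⟶  IMII  (L0)  txn=BusRdX+Flush  M[L0]=3
step 5: P2: store L0 := 44  ⟶  IIMI  (L0)  txn=BusRdX+Flush  M[L0]=4
step 6: P1: load  L0  ⟶  ISOI  (L0)  txn=BusRd  M[L0]=4
step 7: P0: store L0 := 37  ⟶  MIII  (L0)  txn=BusRdX+Flush  M[L0]=44
step 8: P3: load  L0  ⟶  OIIS  (L0)  txn=BusRd  M[L0]=44
step 9: P0: load  L0  ⟶  OIIS  (L0)  txn=∅  M[L0]=44
step 10: P0: load  L0  ⟶  OIIS  (L0)  txn=∅  M[L0]=44
step 11: P0: load  L0  ⟶  OIIS  (L0)  txn=∅  M[L0]=44
step 12: P2: store L1 := 64  ⟶  IIMI  (L1)  txn=BusRdX  M[L1]=70
step 13: P3: load  L0  ⟶  OIIS  (L0)  txn=∅  M[L0]=44
step 14: P1: store L1 := 70  ⟶  IMII  (L1)  txn=BusRdX+Flush  M[L1]=64
step 15: P2: load  L0  ⟶  OISS  (L0)  txn=BusRd  M[L0]=44

state = I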